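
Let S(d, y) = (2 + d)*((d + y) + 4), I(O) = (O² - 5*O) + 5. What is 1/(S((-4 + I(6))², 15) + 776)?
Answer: 1/4244 ≈ 0.00023563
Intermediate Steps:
I(O) = 5 + O² - 5*O
S(d, y) = (2 + d)*(4 + d + y)
1/(S((-4 + I(6))², 15) + 776) = 1/((8 + ((-4 + (5 + 6² - 5*6))²)² + 2*15 + 6*(-4 + (5 + 6² - 5*6))² + (-4 + (5 + 6² - 5*6))²*15) + 776) = 1/((8 + ((-4 + (5 + 36 - 30))²)² + 30 + 6*(-4 + (5 + 36 - 30))² + (-4 + (5 + 36 - 30))²*15) + 776) = 1/((8 + ((-4 + 11)²)² + 30 + 6*(-4 + 11)² + (-4 + 11)²*15) + 776) = 1/((8 + (7²)² + 30 + 6*7² + 7²*15) + 776) = 1/((8 + 49² + 30 + 6*49 + 49*15) + 776) = 1/((8 + 2401 + 30 + 294 + 735) + 776) = 1/(3468 + 776) = 1/4244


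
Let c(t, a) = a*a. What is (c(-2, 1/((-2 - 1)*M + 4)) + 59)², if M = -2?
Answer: 34821801/10000 ≈ 3482.2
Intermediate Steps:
c(t, a) = a²
(c(-2, 1/((-2 - 1)*M + 4)) + 59)² = ((1/((-2 - 1)*(-2) + 4))² + 59)² = ((1/(-3*(-2) + 4))² + 59)² = ((1/(6 + 4))² + 59)² = ((1/10)² + 59)² = ((⅒)² + 59)² = (1/100 + 59)² = (5901/100)² = 34821801/10000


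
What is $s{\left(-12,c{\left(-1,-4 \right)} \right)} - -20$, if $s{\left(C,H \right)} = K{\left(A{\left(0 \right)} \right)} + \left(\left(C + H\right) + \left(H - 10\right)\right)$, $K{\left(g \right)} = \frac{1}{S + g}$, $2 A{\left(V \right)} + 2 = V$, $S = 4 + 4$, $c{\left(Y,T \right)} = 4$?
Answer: $\frac{43}{7} \approx 6.1429$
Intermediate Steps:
$S = 8$
$A{\left(V \right)} = -1 + \frac{V}{2}$
$K{\left(g \right)} = \frac{1}{8 + g}$
$s{\left(C,H \right)} = - \frac{69}{7} + C + 2 H$ ($s{\left(C,H \right)} = \frac{1}{8 + \left(-1 + \frac{1}{2} \cdot 0\right)} + \left(\left(C + H\right) + \left(H - 10\right)\right) = \frac{1}{8 + \left(-1 + 0\right)} + \left(\left(C + H\right) + \left(-10 + H\right)\right) = \frac{1}{8 - 1} + \left(-10 + C + 2 H\right) = \frac{1}{7} + \left(-10 + C + 2 H\right) = - \frac{69}{7} + C + 2 H$)
$s{\left(-12,c{\left(-1,-4 \right)} \right)} - -20 = \left(- \frac{69}{7} - 12 + 2 \cdot 4\right) - -20 = \left(- \frac{69}{7} - 12 + 8\right) + 20 = - \frac{97}{7} + 20 = \frac{43}{7}$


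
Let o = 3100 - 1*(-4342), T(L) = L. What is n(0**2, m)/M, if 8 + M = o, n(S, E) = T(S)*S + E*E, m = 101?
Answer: 10201/7434 ≈ 1.3722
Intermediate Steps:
o = 7442 (o = 3100 + 4342 = 7442)
n(S, E) = E**2 + S**2 (n(S, E) = S*S + E*E = S**2 + E**2 = E**2 + S**2)
M = 7434 (M = -8 + 7442 = 7434)
n(0**2, m)/M = (101**2 + (0**2)**2)/7434 = (10201 + 0**2)*(1/7434) = (10201 + 0)*(1/7434) = 10201*(1/7434) = 10201/7434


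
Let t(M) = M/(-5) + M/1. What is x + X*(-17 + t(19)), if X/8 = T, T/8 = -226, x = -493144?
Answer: -2335544/5 ≈ -4.6711e+5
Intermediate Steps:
t(M) = 4*M/5 (t(M) = M*(-⅕) + M*1 = -M/5 + M = 4*M/5)
T = -1808 (T = 8*(-226) = -1808)
X = -14464 (X = 8*(-1808) = -14464)
x + X*(-17 + t(19)) = -493144 - 14464*(-17 + (⅘)*19) = -493144 - 14464*(-17 + 76/5) = -493144 - 14464*(-9/5) = -493144 + 130176/5 = -2335544/5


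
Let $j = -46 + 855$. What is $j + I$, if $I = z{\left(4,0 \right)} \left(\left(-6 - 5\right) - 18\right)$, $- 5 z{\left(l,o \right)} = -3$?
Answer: $\frac{3958}{5} \approx 791.6$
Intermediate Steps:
$z{\left(l,o \right)} = \frac{3}{5}$ ($z{\left(l,o \right)} = \left(- \frac{1}{5}\right) \left(-3\right) = \frac{3}{5}$)
$j = 809$
$I = - \frac{87}{5}$ ($I = \frac{3 \left(\left(-6 - 5\right) - 18\right)}{5} = \frac{3 \left(-11 - 18\right)}{5} = \frac{3}{5} \left(-29\right) = - \frac{87}{5} \approx -17.4$)
$j + I = 809 - \frac{87}{5} = \frac{3958}{5}$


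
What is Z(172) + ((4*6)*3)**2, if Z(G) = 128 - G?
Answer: 5140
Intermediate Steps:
Z(172) + ((4*6)*3)**2 = (128 - 1*172) + ((4*6)*3)**2 = (128 - 172) + (24*3)**2 = -44 + 72**2 = -44 + 5184 = 5140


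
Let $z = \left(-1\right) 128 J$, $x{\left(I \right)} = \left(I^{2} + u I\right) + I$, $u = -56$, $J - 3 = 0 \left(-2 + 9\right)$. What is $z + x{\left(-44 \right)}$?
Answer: $3972$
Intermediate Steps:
$J = 3$ ($J = 3 + 0 \left(-2 + 9\right) = 3 + 0 \cdot 7 = 3 + 0 = 3$)
$x{\left(I \right)} = I^{2} - 55 I$ ($x{\left(I \right)} = \left(I^{2} - 56 I\right) + I = I^{2} - 55 I$)
$z = -384$ ($z = \left(-1\right) 128 \cdot 3 = \left(-128\right) 3 = -384$)
$z + x{\left(-44 \right)} = -384 - 44 \left(-55 - 44\right) = -384 - -4356 = -384 + 4356 = 3972$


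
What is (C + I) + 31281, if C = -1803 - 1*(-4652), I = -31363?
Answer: 2767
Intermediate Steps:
C = 2849 (C = -1803 + 4652 = 2849)
(C + I) + 31281 = (2849 - 31363) + 31281 = -28514 + 31281 = 2767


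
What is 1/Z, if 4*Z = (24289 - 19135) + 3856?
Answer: 2/4505 ≈ 0.00044395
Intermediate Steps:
Z = 4505/2 (Z = ((24289 - 19135) + 3856)/4 = (5154 + 3856)/4 = (1/4)*9010 = 4505/2 ≈ 2252.5)
1/Z = 1/(4505/2) = 2/4505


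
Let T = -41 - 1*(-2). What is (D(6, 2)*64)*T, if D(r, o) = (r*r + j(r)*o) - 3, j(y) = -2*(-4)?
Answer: -122304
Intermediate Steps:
j(y) = 8
D(r, o) = -3 + r² + 8*o (D(r, o) = (r*r + 8*o) - 3 = (r² + 8*o) - 3 = -3 + r² + 8*o)
T = -39 (T = -41 + 2 = -39)
(D(6, 2)*64)*T = ((-3 + 6² + 8*2)*64)*(-39) = ((-3 + 36 + 16)*64)*(-39) = (49*64)*(-39) = 3136*(-39) = -122304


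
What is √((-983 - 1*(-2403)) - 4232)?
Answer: 2*I*√703 ≈ 53.028*I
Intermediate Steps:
√((-983 - 1*(-2403)) - 4232) = √((-983 + 2403) - 4232) = √(1420 - 4232) = √(-2812) = 2*I*√703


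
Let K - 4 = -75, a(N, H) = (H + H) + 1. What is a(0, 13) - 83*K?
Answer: 5920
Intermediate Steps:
a(N, H) = 1 + 2*H (a(N, H) = 2*H + 1 = 1 + 2*H)
K = -71 (K = 4 - 75 = -71)
a(0, 13) - 83*K = (1 + 2*13) - 83*(-71) = (1 + 26) + 5893 = 27 + 5893 = 5920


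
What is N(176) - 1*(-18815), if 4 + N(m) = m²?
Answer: 49787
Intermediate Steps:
N(m) = -4 + m²
N(176) - 1*(-18815) = (-4 + 176²) - 1*(-18815) = (-4 + 30976) + 18815 = 30972 + 18815 = 49787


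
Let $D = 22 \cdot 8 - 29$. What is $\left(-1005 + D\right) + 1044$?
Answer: $186$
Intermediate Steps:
$D = 147$ ($D = 176 - 29 = 147$)
$\left(-1005 + D\right) + 1044 = \left(-1005 + 147\right) + 1044 = -858 + 1044 = 186$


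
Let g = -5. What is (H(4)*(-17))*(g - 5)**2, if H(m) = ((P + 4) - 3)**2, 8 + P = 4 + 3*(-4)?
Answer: -382500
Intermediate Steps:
P = -16 (P = -8 + (4 + 3*(-4)) = -8 + (4 - 12) = -8 - 8 = -16)
H(m) = 225 (H(m) = ((-16 + 4) - 3)**2 = (-12 - 3)**2 = (-15)**2 = 225)
(H(4)*(-17))*(g - 5)**2 = (225*(-17))*(-5 - 5)**2 = -3825*(-10)**2 = -3825*100 = -382500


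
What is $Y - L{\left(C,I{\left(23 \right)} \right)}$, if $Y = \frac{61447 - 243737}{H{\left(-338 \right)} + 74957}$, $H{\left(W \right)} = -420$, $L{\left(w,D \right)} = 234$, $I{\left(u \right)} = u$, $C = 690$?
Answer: $- \frac{17623948}{74537} \approx -236.45$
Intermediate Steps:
$Y = - \frac{182290}{74537}$ ($Y = \frac{61447 - 243737}{-420 + 74957} = - \frac{182290}{74537} \approx -2.4456$)
$Y - L{\left(C,I{\left(23 \right)} \right)} = - \frac{182290}{74537} - 234 = - \frac{17623948}{74537}$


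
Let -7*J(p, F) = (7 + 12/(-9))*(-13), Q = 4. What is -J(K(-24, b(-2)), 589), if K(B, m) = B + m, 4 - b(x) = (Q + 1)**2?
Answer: -221/21 ≈ -10.524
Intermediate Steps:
b(x) = -21 (b(x) = 4 - (4 + 1)**2 = 4 - 1*5**2 = 4 - 1*25 = 4 - 25 = -21)
J(p, F) = 221/21 (J(p, F) = -(7 + 12/(-9))*(-13)/7 = -(7 + 12*(-1/9))*(-13)/7 = -(7 - 4/3)*(-13)/7 = -17*(-13)/21 = -1/7*(-221/3) = 221/21)
-J(K(-24, b(-2)), 589) = -1*221/21 = -221/21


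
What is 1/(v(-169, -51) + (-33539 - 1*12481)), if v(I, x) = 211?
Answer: -1/45809 ≈ -2.1830e-5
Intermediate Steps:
1/(v(-169, -51) + (-33539 - 1*12481)) = 1/(211 + (-33539 - 1*12481)) = 1/(211 + (-33539 - 12481)) = 1/(211 - 46020) = 1/(-45809) = -1/45809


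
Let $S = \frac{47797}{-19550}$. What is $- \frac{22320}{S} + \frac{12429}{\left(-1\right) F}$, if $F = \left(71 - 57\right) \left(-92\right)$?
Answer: $\frac{562620596913}{61562536} \approx 9139.0$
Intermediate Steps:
$F = -1288$ ($F = 14 \left(-92\right) = -1288$)
$S = - \frac{47797}{19550}$ ($S = 47797 \left(- \frac{1}{19550}\right) = - \frac{47797}{19550} \approx -2.4449$)
$- \frac{22320}{S} + \frac{12429}{\left(-1\right) F} = - \frac{22320}{- \frac{47797}{19550}} + \frac{12429}{\left(-1\right) \left(-1288\right)} = \left(-22320\right) \left(- \frac{19550}{47797}\right) + \frac{12429}{1288} = \frac{436356000}{47797} + 12429 \cdot \frac{1}{1288} = \frac{436356000}{47797} + \frac{12429}{1288} = \frac{562620596913}{61562536}$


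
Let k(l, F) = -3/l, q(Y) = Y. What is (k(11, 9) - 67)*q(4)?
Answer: -2960/11 ≈ -269.09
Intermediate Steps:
(k(11, 9) - 67)*q(4) = (-3/11 - 67)*4 = -740/11*4 = -2960/11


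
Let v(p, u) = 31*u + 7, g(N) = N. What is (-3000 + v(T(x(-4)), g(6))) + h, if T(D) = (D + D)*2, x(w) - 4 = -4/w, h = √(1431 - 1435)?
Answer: -2807 + 2*I ≈ -2807.0 + 2.0*I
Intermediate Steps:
h = 2*I (h = √(-4) = 2*I ≈ 2.0*I)
x(w) = 4 - 4/w
T(D) = 4*D (T(D) = (2*D)*2 = 4*D)
v(p, u) = 7 + 31*u
(-3000 + v(T(x(-4)), g(6))) + h = (-3000 + (7 + 31*6)) + 2*I = (-3000 + (7 + 186)) + 2*I = (-3000 + 193) + 2*I = -2807 + 2*I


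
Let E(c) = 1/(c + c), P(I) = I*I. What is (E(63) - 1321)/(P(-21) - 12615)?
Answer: 166445/1533924 ≈ 0.10851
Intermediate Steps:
P(I) = I**2
E(c) = 1/(2*c)
(E(63) - 1321)/(P(-21) - 12615) = ((1/2)/63 - 1321)/((-21)**2 - 12615) = ((1/2)*(1/63) - 1321)/(441 - 12615) = (1/126 - 1321)/(-12174) = -166445/126*(-1/12174) = 166445/1533924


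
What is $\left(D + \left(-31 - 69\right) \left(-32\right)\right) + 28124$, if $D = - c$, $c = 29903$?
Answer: $1421$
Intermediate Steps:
$D = -29903$ ($D = \left(-1\right) 29903 = -29903$)
$\left(D + \left(-31 - 69\right) \left(-32\right)\right) + 28124 = \left(-29903 + \left(-31 - 69\right) \left(-32\right)\right) + 28124 = \left(-29903 - -3200\right) + 28124 = \left(-29903 + 3200\right) + 28124 = -26703 + 28124 = 1421$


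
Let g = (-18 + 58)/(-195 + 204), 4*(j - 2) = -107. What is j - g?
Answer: -1051/36 ≈ -29.194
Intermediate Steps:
j = -99/4 (j = 2 + (1/4)*(-107) = 2 - 107/4 = -99/4 ≈ -24.750)
g = 40/9 ≈ 4.4444
j - g = -99/4 - 1*40/9 = -99/4 - 40/9 = -1051/36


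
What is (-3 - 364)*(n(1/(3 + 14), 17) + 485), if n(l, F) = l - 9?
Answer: -2970131/17 ≈ -1.7471e+5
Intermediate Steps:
n(l, F) = -9 + l
(-3 - 364)*(n(1/(3 + 14), 17) + 485) = (-3 - 364)*((-9 + 1/(3 + 14)) + 485) = -367*((-9 + 1/17) + 485) = -367*(-152/17 + 485) = -367*8093/17 = -2970131/17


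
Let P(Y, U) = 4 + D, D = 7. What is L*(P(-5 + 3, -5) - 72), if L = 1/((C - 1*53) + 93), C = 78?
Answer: -61/118 ≈ -0.51695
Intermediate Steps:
L = 1/118 (L = 1/((78 - 1*53) + 93) = 1/((78 - 53) + 93) = 1/(25 + 93) = 1/118 ≈ 0.0084746)
P(Y, U) = 11 (P(Y, U) = 4 + 7 = 11)
L*(P(-5 + 3, -5) - 72) = (11 - 72)/118 = (1/118)*(-61) = -61/118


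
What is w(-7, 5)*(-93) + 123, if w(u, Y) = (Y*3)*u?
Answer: 9888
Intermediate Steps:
w(u, Y) = 3*Y*u (w(u, Y) = (3*Y)*u = 3*Y*u)
w(-7, 5)*(-93) + 123 = (3*5*(-7))*(-93) + 123 = -105*(-93) + 123 = 9765 + 123 = 9888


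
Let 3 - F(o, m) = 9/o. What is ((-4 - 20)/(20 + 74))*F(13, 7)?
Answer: -360/611 ≈ -0.58920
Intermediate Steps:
F(o, m) = 3 - 9/o
((-4 - 20)/(20 + 74))*F(13, 7) = ((-4 - 20)/(20 + 74))*(3 - 9/13) = (-24/94)*(3 - 9*1/13) = (-24*1/94)*(3 - 9/13) = -12/47*30/13 = -360/611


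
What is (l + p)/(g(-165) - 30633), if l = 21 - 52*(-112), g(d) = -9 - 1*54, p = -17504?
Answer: 11659/30696 ≈ 0.37982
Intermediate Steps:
g(d) = -63 (g(d) = -9 - 54 = -63)
l = 5845 (l = 21 + 5824 = 5845)
(l + p)/(g(-165) - 30633) = (5845 - 17504)/(-63 - 30633) = -11659/(-30696) = -11659*(-1/30696) = 11659/30696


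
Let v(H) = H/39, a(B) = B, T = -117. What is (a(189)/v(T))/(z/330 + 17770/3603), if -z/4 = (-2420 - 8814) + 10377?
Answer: -12484395/3035864 ≈ -4.1123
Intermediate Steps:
z = 3428 (z = -4*((-2420 - 8814) + 10377) = -4*(-11234 + 10377) = -4*(-857) = 3428)
v(H) = H/39 (v(H) = H*(1/39) = H/39)
(a(189)/v(T))/(z/330 + 17770/3603) = (189/(((1/39)*(-117))))/(3428/330 + 17770/3603) = (189/(-3))/(3428*(1/330) + 17770*(1/3603)) = (189*(-1/3))/(1714/165 + 17770/3603) = -63/3035864/198165 = -63*198165/3035864 = -12484395/3035864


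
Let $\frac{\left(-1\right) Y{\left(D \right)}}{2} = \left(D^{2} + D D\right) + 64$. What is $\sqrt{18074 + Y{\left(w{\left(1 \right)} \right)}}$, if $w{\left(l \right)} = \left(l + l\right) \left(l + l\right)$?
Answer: $\sqrt{17882} \approx 133.72$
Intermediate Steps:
$w{\left(l \right)} = 4 l^{2}$ ($w{\left(l \right)} = 2 l 2 l = 4 l^{2}$)
$Y{\left(D \right)} = -128 - 4 D^{2}$ ($Y{\left(D \right)} = - 2 \left(\left(D^{2} + D D\right) + 64\right) = - 2 \left(\left(D^{2} + D^{2}\right) + 64\right) = - 2 \left(2 D^{2} + 64\right) = - 2 \left(64 + 2 D^{2}\right) = -128 - 4 D^{2}$)
$\sqrt{18074 + Y{\left(w{\left(1 \right)} \right)}} = \sqrt{18074 - \left(128 + 4 \left(4 \cdot 1^{2}\right)^{2}\right)} = \sqrt{18074 - \left(128 + 4 \left(4 \cdot 1\right)^{2}\right)} = \sqrt{18074 - \left(128 + 4 \cdot 4^{2}\right)} = \sqrt{18074 - 192} = \sqrt{17882}$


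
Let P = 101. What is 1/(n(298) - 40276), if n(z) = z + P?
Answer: -1/39877 ≈ -2.5077e-5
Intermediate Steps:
n(z) = 101 + z (n(z) = z + 101 = 101 + z)
1/(n(298) - 40276) = 1/((101 + 298) - 40276) = 1/(399 - 40276) = 1/(-39877) = -1/39877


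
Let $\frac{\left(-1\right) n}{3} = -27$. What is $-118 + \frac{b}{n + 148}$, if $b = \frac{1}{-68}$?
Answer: $- \frac{1837497}{15572} \approx -118.0$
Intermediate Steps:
$n = 81$ ($n = \left(-3\right) \left(-27\right) = 81$)
$b = - \frac{1}{68} \approx -0.014706$
$-118 + \frac{b}{n + 148} = -118 - \frac{1}{68 \left(81 + 148\right)} = -118 - \frac{1}{68 \cdot 229} = -118 - \frac{1}{15572} = - \frac{1837497}{15572}$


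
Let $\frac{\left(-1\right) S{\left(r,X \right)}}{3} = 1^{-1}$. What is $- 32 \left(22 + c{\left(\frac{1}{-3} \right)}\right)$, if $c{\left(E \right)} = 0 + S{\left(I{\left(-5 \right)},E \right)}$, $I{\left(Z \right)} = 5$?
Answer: $-608$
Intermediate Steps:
$S{\left(r,X \right)} = -3$ ($S{\left(r,X \right)} = - \frac{3}{1} = \left(-3\right) 1 = -3$)
$c{\left(E \right)} = -3$ ($c{\left(E \right)} = 0 - 3 = -3$)
$- 32 \left(22 + c{\left(\frac{1}{-3} \right)}\right) = - 32 \left(22 - 3\right) = \left(-32\right) 19 = -608$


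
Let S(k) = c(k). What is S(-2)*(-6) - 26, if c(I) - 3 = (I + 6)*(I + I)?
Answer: 52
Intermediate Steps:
c(I) = 3 + 2*I*(6 + I) (c(I) = 3 + (I + 6)*(I + I) = 3 + (6 + I)*(2*I) = 3 + 2*I*(6 + I))
S(k) = 3 + 2*k² + 12*k
S(-2)*(-6) - 26 = (3 + 2*(-2)² + 12*(-2))*(-6) - 26 = (3 + 2*4 - 24)*(-6) - 26 = (3 + 8 - 24)*(-6) - 26 = -13*(-6) - 26 = 78 - 26 = 52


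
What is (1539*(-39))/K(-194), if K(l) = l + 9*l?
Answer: 60021/1940 ≈ 30.939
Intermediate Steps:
K(l) = 10*l
(1539*(-39))/K(-194) = (1539*(-39))/((10*(-194))) = -60021/(-1940) = -60021*(-1/1940) = 60021/1940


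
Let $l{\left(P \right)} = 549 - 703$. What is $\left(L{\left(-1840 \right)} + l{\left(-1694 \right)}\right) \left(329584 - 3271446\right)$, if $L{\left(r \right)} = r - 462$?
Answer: $7225213072$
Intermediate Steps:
$l{\left(P \right)} = -154$ ($l{\left(P \right)} = 549 - 703 = -154$)
$L{\left(r \right)} = -462 + r$
$\left(L{\left(-1840 \right)} + l{\left(-1694 \right)}\right) \left(329584 - 3271446\right) = \left(\left(-462 - 1840\right) - 154\right) \left(329584 - 3271446\right) = \left(-2302 - 154\right) \left(-2941862\right) = \left(-2456\right) \left(-2941862\right) = 7225213072$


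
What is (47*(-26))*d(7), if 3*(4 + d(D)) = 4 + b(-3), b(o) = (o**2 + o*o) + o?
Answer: -8554/3 ≈ -2851.3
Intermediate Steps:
b(o) = o + 2*o**2 (b(o) = (o**2 + o**2) + o = 2*o**2 + o = o + 2*o**2)
d(D) = 7/3 (d(D) = -4 + (4 - 3*(1 + 2*(-3)))/3 = -4 + (4 - 3*(1 - 6))/3 = -4 + (4 - 3*(-5))/3 = -4 + (4 + 15)/3 = -4 + (1/3)*19 = -4 + 19/3 = 7/3)
(47*(-26))*d(7) = (47*(-26))*(7/3) = -1222*7/3 = -8554/3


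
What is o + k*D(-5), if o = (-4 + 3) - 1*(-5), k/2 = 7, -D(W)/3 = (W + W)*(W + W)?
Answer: -4196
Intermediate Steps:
D(W) = -12*W² (D(W) = -3*(W + W)*(W + W) = -3*2*W*2*W = -12*W²)
k = 14 (k = 2*7 = 14)
o = 4 (o = -1 + 5 = 4)
o + k*D(-5) = 4 + 14*(-12*(-5)²) = 4 + 14*(-12*25) = 4 + 14*(-300) = 4 - 4200 = -4196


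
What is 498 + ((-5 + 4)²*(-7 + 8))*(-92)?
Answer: 406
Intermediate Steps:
498 + ((-5 + 4)²*(-7 + 8))*(-92) = 498 + ((-1)²*1)*(-92) = 498 + (1*1)*(-92) = 498 + 1*(-92) = 498 - 92 = 406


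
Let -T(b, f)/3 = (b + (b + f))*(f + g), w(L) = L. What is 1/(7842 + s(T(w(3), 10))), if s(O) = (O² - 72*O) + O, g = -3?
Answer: 1/144594 ≈ 6.9159e-6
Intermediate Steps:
T(b, f) = -3*(-3 + f)*(f + 2*b) (T(b, f) = -3*(b + (b + f))*(f - 3) = -3*(f + 2*b)*(-3 + f) = -3*(-3 + f)*(f + 2*b))
s(O) = O² - 71*O
1/(7842 + s(T(w(3), 10))) = 1/(7842 + (-3*10² + 9*10 + 18*3 - 6*3*10)*(-71 + (-3*10² + 9*10 + 18*3 - 6*3*10))) = 1/(7842 + (-3*100 + 90 + 54 - 180)*(-71 + (-3*100 + 90 + 54 - 180))) = 1/(7842 + (-300 + 90 + 54 - 180)*(-71 + (-300 + 90 + 54 - 180))) = 1/(7842 - 336*(-71 - 336)) = 1/(7842 - 336*(-407)) = 1/(7842 + 136752) = 1/144594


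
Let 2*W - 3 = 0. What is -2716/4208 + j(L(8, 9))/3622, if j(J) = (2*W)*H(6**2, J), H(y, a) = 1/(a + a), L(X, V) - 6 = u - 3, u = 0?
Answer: -614703/952586 ≈ -0.64530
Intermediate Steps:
L(X, V) = 3 (L(X, V) = 6 + (0 - 3) = 6 - 3 = 3)
W = 3/2 (W = 3/2 + (1/2)*0 = 3/2 + 0 = 3/2 ≈ 1.5000)
H(y, a) = 1/(2*a)
j(J) = 3/(2*J) (j(J) = (2*(3/2))*(1/(2*J)) = 3*(1/(2*J)) = 3/(2*J))
-2716/4208 + j(L(8, 9))/3622 = -2716/4208 + ((3/2)/3)/3622 = -2716*1/4208 + ((3/2)*(1/3))*(1/3622) = -679/1052 + (1/2)*(1/3622) = -679/1052 + 1/7244 = -614703/952586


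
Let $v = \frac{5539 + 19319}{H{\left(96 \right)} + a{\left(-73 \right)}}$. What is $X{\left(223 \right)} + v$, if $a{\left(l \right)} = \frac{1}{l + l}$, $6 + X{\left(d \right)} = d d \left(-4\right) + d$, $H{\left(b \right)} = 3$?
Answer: $- \frac{83202195}{437} \approx -1.9039 \cdot 10^{5}$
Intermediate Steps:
$X{\left(d \right)} = -6 + d - 4 d^{2}$ ($X{\left(d \right)} = -6 + \left(d d \left(-4\right) + d\right) = -6 + \left(d \left(- 4 d\right) + d\right) = -6 - \left(- d + 4 d^{2}\right) = -6 + d - 4 d^{2}$)
$a{\left(l \right)} = \frac{1}{2 l}$
$v = \frac{3629268}{437}$ ($v = \frac{5539 + 19319}{3 + \frac{1}{2 \left(-73\right)}} = \frac{24858}{3 + \frac{1}{2} \left(- \frac{1}{73}\right)} = \frac{24858}{3 - \frac{1}{146}} = \frac{24858}{\frac{437}{146}} = 24858 \cdot \frac{146}{437} = \frac{3629268}{437} \approx 8305.0$)
$X{\left(223 \right)} + v = \left(-6 + 223 - 4 \cdot 223^{2}\right) + \frac{3629268}{437} = \left(-6 + 223 - 198916\right) + \frac{3629268}{437} = -198699 + \frac{3629268}{437} = - \frac{83202195}{437}$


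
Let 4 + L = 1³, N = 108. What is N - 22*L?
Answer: 174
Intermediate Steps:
L = -3 (L = -4 + 1³ = -4 + 1 = -3)
N - 22*L = 108 - 22*(-3) = 108 + 66 = 174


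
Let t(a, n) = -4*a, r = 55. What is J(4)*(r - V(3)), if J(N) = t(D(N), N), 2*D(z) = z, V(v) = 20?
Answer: -280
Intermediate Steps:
D(z) = z/2
J(N) = -2*N
J(4)*(r - V(3)) = (-2*4)*(55 - 1*20) = -8*(55 - 20) = -8*35 = -280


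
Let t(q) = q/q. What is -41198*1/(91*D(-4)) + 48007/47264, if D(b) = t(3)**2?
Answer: -277544805/614432 ≈ -451.71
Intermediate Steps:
t(q) = 1
D(b) = 1 (D(b) = 1**2 = 1)
-41198*1/(91*D(-4)) + 48007/47264 = -41198/(1*91) + 48007/47264 = -41198/91 + 48007*(1/47264) = -41198*1/91 + 48007/47264 = -41198/91 + 48007/47264 = -277544805/614432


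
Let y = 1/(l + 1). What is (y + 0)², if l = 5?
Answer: 1/36 ≈ 0.027778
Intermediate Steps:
y = ⅙ (y = 1/(5 + 1) = 1/6 = ⅙ ≈ 0.16667)
(y + 0)² = (⅙ + 0)² = (⅙)² = 1/36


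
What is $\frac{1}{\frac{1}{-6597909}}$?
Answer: $-6597909$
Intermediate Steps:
$\frac{1}{\frac{1}{-6597909}} = \frac{1}{- \frac{1}{6597909}} = -6597909$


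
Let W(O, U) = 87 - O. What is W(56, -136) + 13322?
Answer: 13353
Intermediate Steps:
W(56, -136) + 13322 = (87 - 1*56) + 13322 = (87 - 56) + 13322 = 31 + 13322 = 13353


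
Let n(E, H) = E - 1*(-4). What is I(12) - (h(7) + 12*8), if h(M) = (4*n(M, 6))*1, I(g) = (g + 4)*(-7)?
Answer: -252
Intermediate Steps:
n(E, H) = 4 + E (n(E, H) = E + 4 = 4 + E)
I(g) = -28 - 7*g (I(g) = (4 + g)*(-7) = -28 - 7*g)
h(M) = 16 + 4*M (h(M) = (4*(4 + M))*1 = (16 + 4*M)*1 = 16 + 4*M)
I(12) - (h(7) + 12*8) = (-28 - 7*12) - ((16 + 4*7) + 12*8) = (-28 - 84) - ((16 + 28) + 96) = -112 - (44 + 96) = -112 - 1*140 = -112 - 140 = -252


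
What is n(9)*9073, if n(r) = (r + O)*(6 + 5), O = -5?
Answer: 399212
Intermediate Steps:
n(r) = -55 + 11*r (n(r) = (r - 5)*(6 + 5) = (-5 + r)*11 = -55 + 11*r)
n(9)*9073 = (-55 + 11*9)*9073 = (-55 + 99)*9073 = 44*9073 = 399212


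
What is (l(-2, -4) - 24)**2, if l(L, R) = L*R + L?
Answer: 324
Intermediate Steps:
l(L, R) = L + L*R
(l(-2, -4) - 24)**2 = (-2*(1 - 4) - 24)**2 = (-2*(-3) - 24)**2 = (6 - 24)**2 = (-18)**2 = 324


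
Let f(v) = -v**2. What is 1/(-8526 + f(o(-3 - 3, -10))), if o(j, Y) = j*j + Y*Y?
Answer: -1/27022 ≈ -3.7007e-5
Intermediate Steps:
o(j, Y) = Y**2 + j**2 (o(j, Y) = j**2 + Y**2 = Y**2 + j**2)
1/(-8526 + f(o(-3 - 3, -10))) = 1/(-8526 - ((-10)**2 + (-3 - 3)**2)**2) = 1/(-8526 - (100 + (-6)**2)**2) = 1/(-8526 - (100 + 36)**2) = 1/(-8526 - 1*136**2) = 1/(-8526 - 1*18496) = 1/(-8526 - 18496) = 1/(-27022) = -1/27022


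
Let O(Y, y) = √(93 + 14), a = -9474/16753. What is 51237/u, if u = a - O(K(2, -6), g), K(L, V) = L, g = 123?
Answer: 8132230169514/29941185287 - 14380330592133*√107/29941185287 ≈ -4696.5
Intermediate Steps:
a = -9474/16753 (a = -9474*1/16753 = -9474/16753 ≈ -0.56551)
O(Y, y) = √107
u = -9474/16753 - √107 ≈ -10.910
51237/u = 51237/(-9474/16753 - √107)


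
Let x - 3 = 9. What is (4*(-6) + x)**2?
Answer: 144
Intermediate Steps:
x = 12 (x = 3 + 9 = 12)
(4*(-6) + x)**2 = (4*(-6) + 12)**2 = (-24 + 12)**2 = (-12)**2 = 144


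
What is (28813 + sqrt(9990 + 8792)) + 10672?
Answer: 39485 + sqrt(18782) ≈ 39622.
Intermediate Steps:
(28813 + sqrt(9990 + 8792)) + 10672 = (28813 + sqrt(18782)) + 10672 = 39485 + sqrt(18782)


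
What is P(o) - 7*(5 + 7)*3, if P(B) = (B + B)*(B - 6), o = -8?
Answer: -28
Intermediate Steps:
P(B) = 2*B*(-6 + B) (P(B) = (2*B)*(-6 + B) = 2*B*(-6 + B))
P(o) - 7*(5 + 7)*3 = 2*(-8)*(-6 - 8) - 7*(5 + 7)*3 = 2*(-8)*(-14) - 84*3 = 224 - 7*36 = 224 - 252 = -28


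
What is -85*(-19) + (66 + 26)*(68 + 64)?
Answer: 13759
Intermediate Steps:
-85*(-19) + (66 + 26)*(68 + 64) = 1615 + 92*132 = 1615 + 12144 = 13759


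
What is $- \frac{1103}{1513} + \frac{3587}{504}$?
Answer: $\frac{4871219}{762552} \approx 6.388$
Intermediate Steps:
$- \frac{1103}{1513} + \frac{3587}{504} = \frac{4871219}{762552}$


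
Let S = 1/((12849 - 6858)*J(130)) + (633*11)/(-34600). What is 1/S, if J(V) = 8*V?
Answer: -5389503600/1084597793 ≈ -4.9691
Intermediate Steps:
S = -1084597793/5389503600 (S = 1/((12849 - 6858)*((8*130))) + (633*11)/(-34600) = 1/(5991*1040) + 6963*(-1/34600) = (1/5991)*(1/1040) - 6963/34600 = 1/6230640 - 6963/34600 = -1084597793/5389503600 ≈ -0.20124)
1/S = 1/(-1084597793/5389503600) = -5389503600/1084597793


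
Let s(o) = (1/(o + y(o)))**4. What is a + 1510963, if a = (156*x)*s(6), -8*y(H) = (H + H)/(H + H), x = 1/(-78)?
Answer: 7373017434611/4879681 ≈ 1.5110e+6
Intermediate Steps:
x = -1/78 ≈ -0.012821
y(H) = -1/8 (y(H) = -(H + H)/(8*(H + H)) = -2*H/(8*(2*H)) = -2*H*1/(2*H)/8 = -1/8*1 = -1/8)
s(o) = (-1/8 + o)**(-4) (s(o) = (1/(o - 1/8))**4 = (1/(-1/8 + o))**4 = (-1/8 + o)**(-4))
a = -8192/4879681 (a = (156*(-1/78))*(4096/(-1 + 8*6)**4) = -8192/(-1 + 48)**4 = -8192/47**4 = -8192/4879681 ≈ -0.0016788)
a + 1510963 = -8192/4879681 + 1510963 = 7373017434611/4879681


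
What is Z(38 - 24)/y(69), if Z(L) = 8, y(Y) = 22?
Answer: 4/11 ≈ 0.36364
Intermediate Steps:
Z(38 - 24)/y(69) = 8/22 = 8*(1/22) = 4/11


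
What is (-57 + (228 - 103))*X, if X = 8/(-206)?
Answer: -272/103 ≈ -2.6408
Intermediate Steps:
X = -4/103 (X = 8*(-1/206) = -4/103 ≈ -0.038835)
(-57 + (228 - 103))*X = (-57 + (228 - 103))*(-4/103) = (-57 + 125)*(-4/103) = 68*(-4/103) = -272/103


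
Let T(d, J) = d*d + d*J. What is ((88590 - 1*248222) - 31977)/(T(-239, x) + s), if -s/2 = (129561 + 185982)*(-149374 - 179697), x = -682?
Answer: -191609/207672321225 ≈ -9.2265e-7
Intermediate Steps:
T(d, J) = d**2 + J*d
s = 207672101106 (s = -2*(129561 + 185982)*(-149374 - 179697) = -631086*(-329071) = -2*(-103836050553) = 207672101106)
((88590 - 1*248222) - 31977)/(T(-239, x) + s) = ((88590 - 1*248222) - 31977)/(-239*(-682 - 239) + 207672101106) = ((88590 - 248222) - 31977)/(-239*(-921) + 207672101106) = (-159632 - 31977)/(220119 + 207672101106) = -191609/207672321225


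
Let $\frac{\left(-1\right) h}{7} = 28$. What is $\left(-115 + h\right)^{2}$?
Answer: $96721$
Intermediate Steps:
$h = -196$ ($h = \left(-7\right) 28 = -196$)
$\left(-115 + h\right)^{2} = \left(-115 - 196\right)^{2} = \left(-311\right)^{2} = 96721$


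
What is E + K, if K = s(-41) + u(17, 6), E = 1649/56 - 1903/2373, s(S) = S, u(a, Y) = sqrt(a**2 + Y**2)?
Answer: -234557/18984 + 5*sqrt(13) ≈ 5.6722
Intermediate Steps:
u(a, Y) = sqrt(Y**2 + a**2)
E = 543787/18984 (E = 1649*(1/56) - 1903*1/2373 = 1649/56 - 1903/2373 = 543787/18984 ≈ 28.645)
K = -41 + 5*sqrt(13) (K = -41 + sqrt(6**2 + 17**2) = -41 + sqrt(36 + 289) = -41 + sqrt(325) = -41 + 5*sqrt(13) ≈ -22.972)
E + K = 543787/18984 + (-41 + 5*sqrt(13)) = -234557/18984 + 5*sqrt(13)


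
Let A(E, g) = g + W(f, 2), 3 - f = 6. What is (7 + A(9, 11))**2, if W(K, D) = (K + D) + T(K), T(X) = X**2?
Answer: 676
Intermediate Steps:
f = -3 (f = 3 - 1*6 = 3 - 6 = -3)
W(K, D) = D + K + K**2 (W(K, D) = (K + D) + K**2 = (D + K) + K**2 = D + K + K**2)
A(E, g) = 8 + g (A(E, g) = g + (2 - 3 + (-3)**2) = g + (2 - 3 + 9) = g + 8 = 8 + g)
(7 + A(9, 11))**2 = (7 + (8 + 11))**2 = (7 + 19)**2 = 26**2 = 676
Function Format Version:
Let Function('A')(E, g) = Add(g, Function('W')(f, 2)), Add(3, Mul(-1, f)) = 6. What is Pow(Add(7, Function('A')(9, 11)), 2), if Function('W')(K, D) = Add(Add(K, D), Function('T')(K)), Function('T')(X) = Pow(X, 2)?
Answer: 676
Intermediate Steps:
f = -3 (f = Add(3, Mul(-1, 6)) = Add(3, -6) = -3)
Function('W')(K, D) = Add(D, K, Pow(K, 2)) (Function('W')(K, D) = Add(Add(K, D), Pow(K, 2)) = Add(Add(D, K), Pow(K, 2)) = Add(D, K, Pow(K, 2)))
Function('A')(E, g) = Add(8, g) (Function('A')(E, g) = Add(g, Add(2, -3, Pow(-3, 2))) = Add(g, Add(2, -3, 9)) = Add(g, 8) = Add(8, g))
Pow(Add(7, Function('A')(9, 11)), 2) = Pow(Add(7, Add(8, 11)), 2) = Pow(Add(7, 19), 2) = Pow(26, 2) = 676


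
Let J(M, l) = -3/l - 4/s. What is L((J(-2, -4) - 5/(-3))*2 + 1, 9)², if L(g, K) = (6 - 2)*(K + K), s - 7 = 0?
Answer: 5184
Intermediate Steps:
s = 7 (s = 7 + 0 = 7)
J(M, l) = -4/7 - 3/l (J(M, l) = -3/l - 4/7 = -4/7 - 3/l)
L(g, K) = 8*K (L(g, K) = 4*(2*K) = 8*K)
L((J(-2, -4) - 5/(-3))*2 + 1, 9)² = (8*9)² = 72² = 5184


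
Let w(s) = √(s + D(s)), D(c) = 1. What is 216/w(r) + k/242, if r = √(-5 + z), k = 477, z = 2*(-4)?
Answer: 477/242 + 216/√(1 + I*√13) ≈ 90.858 - 67.59*I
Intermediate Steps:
z = -8
r = I*√13 (r = √(-5 - 8) = √(-13) = I*√13 ≈ 3.6056*I)
w(s) = √(1 + s) (w(s) = √(s + 1) = √(1 + s))
216/w(r) + k/242 = 216/(√(1 + I*√13)) + 477/242 = 216/√(1 + I*√13) + 477*(1/242) = 216/√(1 + I*√13) + 477/242 = 477/242 + 216/√(1 + I*√13)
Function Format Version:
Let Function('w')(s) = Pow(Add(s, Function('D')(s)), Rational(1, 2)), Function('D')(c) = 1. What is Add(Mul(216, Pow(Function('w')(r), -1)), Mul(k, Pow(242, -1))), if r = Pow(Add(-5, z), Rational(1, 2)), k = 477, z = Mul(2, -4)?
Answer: Add(Rational(477, 242), Mul(216, Pow(Add(1, Mul(I, Pow(13, Rational(1, 2)))), Rational(-1, 2)))) ≈ Add(90.858, Mul(-67.590, I))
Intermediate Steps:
z = -8
r = Mul(I, Pow(13, Rational(1, 2))) (r = Pow(Add(-5, -8), Rational(1, 2)) = Pow(-13, Rational(1, 2)) = Mul(I, Pow(13, Rational(1, 2))) ≈ Mul(3.6056, I))
Function('w')(s) = Pow(Add(1, s), Rational(1, 2)) (Function('w')(s) = Pow(Add(s, 1), Rational(1, 2)) = Pow(Add(1, s), Rational(1, 2)))
Add(Mul(216, Pow(Function('w')(r), -1)), Mul(k, Pow(242, -1))) = Add(Mul(216, Pow(Pow(Add(1, Mul(I, Pow(13, Rational(1, 2)))), Rational(1, 2)), -1)), Mul(477, Pow(242, -1))) = Add(Mul(216, Pow(Add(1, Mul(I, Pow(13, Rational(1, 2)))), Rational(-1, 2))), Mul(477, Rational(1, 242))) = Add(Mul(216, Pow(Add(1, Mul(I, Pow(13, Rational(1, 2)))), Rational(-1, 2))), Rational(477, 242)) = Add(Rational(477, 242), Mul(216, Pow(Add(1, Mul(I, Pow(13, Rational(1, 2)))), Rational(-1, 2))))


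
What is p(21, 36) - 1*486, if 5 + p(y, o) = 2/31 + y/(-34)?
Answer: -518097/1054 ≈ -491.55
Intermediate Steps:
p(y, o) = -153/31 - y/34 (p(y, o) = -5 + (2/31 + y/(-34)) = -5 + (2*(1/31) + y*(-1/34)) = -5 + (2/31 - y/34) = -153/31 - y/34)
p(21, 36) - 1*486 = (-153/31 - 1/34*21) - 1*486 = (-153/31 - 21/34) - 486 = -5853/1054 - 486 = -518097/1054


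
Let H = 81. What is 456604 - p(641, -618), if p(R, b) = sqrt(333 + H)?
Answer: 456604 - 3*sqrt(46) ≈ 4.5658e+5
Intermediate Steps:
p(R, b) = 3*sqrt(46) (p(R, b) = sqrt(333 + 81) = sqrt(414) = 3*sqrt(46))
456604 - p(641, -618) = 456604 - 3*sqrt(46)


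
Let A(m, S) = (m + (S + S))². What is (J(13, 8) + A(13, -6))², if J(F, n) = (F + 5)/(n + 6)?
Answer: 256/49 ≈ 5.2245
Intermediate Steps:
J(F, n) = (5 + F)/(6 + n)
A(m, S) = (m + 2*S)²
(J(13, 8) + A(13, -6))² = ((5 + 13)/(6 + 8) + (13 + 2*(-6))²)² = (18/14 + (13 - 12)²)² = ((1/14)*18 + 1²)² = (9/7 + 1)² = (16/7)² = 256/49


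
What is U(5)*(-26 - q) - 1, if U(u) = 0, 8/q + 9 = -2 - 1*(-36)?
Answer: -1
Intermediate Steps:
q = 8/25 (q = 8/(-9 + (-2 - 1*(-36))) = 8/(-9 + (-2 + 36)) = 8/(-9 + 34) = 8/25 ≈ 0.32000)
U(5)*(-26 - q) - 1 = 0*(-26 - 1*8/25) - 1 = 0*(-26 - 8/25) - 1 = 0*(-658/25) - 1 = 0 - 1 = -1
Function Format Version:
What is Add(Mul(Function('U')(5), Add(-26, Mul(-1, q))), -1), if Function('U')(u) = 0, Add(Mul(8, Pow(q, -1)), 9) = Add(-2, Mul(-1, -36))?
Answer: -1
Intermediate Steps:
q = Rational(8, 25) (q = Mul(8, Pow(Add(-9, Add(-2, Mul(-1, -36))), -1)) = Mul(8, Pow(Add(-9, Add(-2, 36)), -1)) = Mul(8, Pow(Add(-9, 34), -1)) = Mul(8, Pow(25, -1)) = Mul(8, Rational(1, 25)) = Rational(8, 25) ≈ 0.32000)
Add(Mul(Function('U')(5), Add(-26, Mul(-1, q))), -1) = Add(Mul(0, Add(-26, Mul(-1, Rational(8, 25)))), -1) = Add(Mul(0, Add(-26, Rational(-8, 25))), -1) = Add(Mul(0, Rational(-658, 25)), -1) = Add(0, -1) = -1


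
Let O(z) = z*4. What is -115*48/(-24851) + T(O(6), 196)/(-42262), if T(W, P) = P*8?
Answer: 97159936/525126481 ≈ 0.18502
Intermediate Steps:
O(z) = 4*z
T(W, P) = 8*P
-115*48/(-24851) + T(O(6), 196)/(-42262) = -115*48/(-24851) + (8*196)/(-42262) = -5520*(-1/24851) + 1568*(-1/42262) = 5520/24851 - 784/21131 = 97159936/525126481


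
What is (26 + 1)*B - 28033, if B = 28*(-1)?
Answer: -28789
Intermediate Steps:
B = -28
(26 + 1)*B - 28033 = (26 + 1)*(-28) - 28033 = 27*(-28) - 28033 = -756 - 28033 = -28789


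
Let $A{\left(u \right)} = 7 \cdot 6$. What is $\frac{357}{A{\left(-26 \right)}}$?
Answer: $\frac{17}{2} \approx 8.5$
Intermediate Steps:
$A{\left(u \right)} = 42$
$\frac{357}{A{\left(-26 \right)}} = \frac{357}{42} = 357 \cdot \frac{1}{42} = \frac{17}{2}$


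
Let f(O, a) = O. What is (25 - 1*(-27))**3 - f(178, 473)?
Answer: 140430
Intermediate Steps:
(25 - 1*(-27))**3 - f(178, 473) = (25 - 1*(-27))**3 - 1*178 = (25 + 27)**3 - 178 = 52**3 - 178 = 140608 - 178 = 140430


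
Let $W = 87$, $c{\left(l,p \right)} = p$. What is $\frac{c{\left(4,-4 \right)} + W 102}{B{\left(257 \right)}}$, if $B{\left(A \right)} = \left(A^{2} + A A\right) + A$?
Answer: $\frac{1774}{26471} \approx 0.067017$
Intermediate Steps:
$B{\left(A \right)} = A + 2 A^{2}$ ($B{\left(A \right)} = \left(A^{2} + A^{2}\right) + A = 2 A^{2} + A = A + 2 A^{2}$)
$\frac{c{\left(4,-4 \right)} + W 102}{B{\left(257 \right)}} = \frac{-4 + 87 \cdot 102}{257 \left(1 + 2 \cdot 257\right)} = \frac{-4 + 8874}{257 \left(1 + 514\right)} = \frac{8870}{257 \cdot 515} = \frac{8870}{132355} = 8870 \cdot \frac{1}{132355} = \frac{1774}{26471}$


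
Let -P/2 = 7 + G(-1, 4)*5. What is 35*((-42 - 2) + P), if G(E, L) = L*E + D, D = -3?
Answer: 420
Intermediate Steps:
G(E, L) = -3 + E*L (G(E, L) = L*E - 3 = E*L - 3 = -3 + E*L)
P = 56 (P = -2*(7 + (-3 - 1*4)*5) = -2*(7 + (-3 - 4)*5) = -2*(7 - 7*5) = -2*(7 - 35) = -2*(-28) = 56)
35*((-42 - 2) + P) = 35*((-42 - 2) + 56) = 35*(-44 + 56) = 35*12 = 420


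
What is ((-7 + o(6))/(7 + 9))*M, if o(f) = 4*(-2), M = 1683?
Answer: -25245/16 ≈ -1577.8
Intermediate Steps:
o(f) = -8
((-7 + o(6))/(7 + 9))*M = ((-7 - 8)/(7 + 9))*1683 = -15/16*1683 = -25245/16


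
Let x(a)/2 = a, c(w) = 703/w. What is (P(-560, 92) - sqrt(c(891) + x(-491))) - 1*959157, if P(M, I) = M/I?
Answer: -22060751/23 - I*sqrt(9616849)/99 ≈ -9.5916e+5 - 31.324*I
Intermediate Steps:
x(a) = 2*a
(P(-560, 92) - sqrt(c(891) + x(-491))) - 1*959157 = (-560/92 - sqrt(703/891 + 2*(-491))) - 1*959157 = (-560*1/92 - sqrt(703*(1/891) - 982)) - 959157 = (-140/23 - sqrt(703/891 - 982)) - 959157 = (-140/23 - sqrt(-874259/891)) - 959157 = (-140/23 - I*sqrt(9616849)/99) - 959157 = -22060751/23 - I*sqrt(9616849)/99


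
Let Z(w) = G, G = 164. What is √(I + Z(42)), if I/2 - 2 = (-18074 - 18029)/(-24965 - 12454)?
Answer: √237932378562/37419 ≈ 13.036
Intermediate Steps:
Z(w) = 164
I = 221882/37419 (I = 4 + 2*((-18074 - 18029)/(-24965 - 12454)) = 4 + 2*(-36103/(-37419)) = 4 + 2*(-36103*(-1/37419)) = 4 + 2*(36103/37419) = 4 + 72206/37419 = 221882/37419 ≈ 5.9297)
√(I + Z(42)) = √(221882/37419 + 164) = √(6358598/37419) = √237932378562/37419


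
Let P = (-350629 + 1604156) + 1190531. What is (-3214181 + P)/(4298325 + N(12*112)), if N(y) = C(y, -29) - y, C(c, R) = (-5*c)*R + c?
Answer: -770123/4493205 ≈ -0.17140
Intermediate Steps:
P = 2444058 (P = 1253527 + 1190531 = 2444058)
C(c, R) = c - 5*R*c (C(c, R) = -5*R*c + c = c - 5*R*c)
N(y) = 145*y (N(y) = y*(1 - 5*(-29)) - y = y*(1 + 145) - y = y*146 - y = 146*y - y = 145*y)
(-3214181 + P)/(4298325 + N(12*112)) = (-3214181 + 2444058)/(4298325 + 145*(12*112)) = -770123/(4298325 + 145*1344) = -770123/(4298325 + 194880) = -770123/4493205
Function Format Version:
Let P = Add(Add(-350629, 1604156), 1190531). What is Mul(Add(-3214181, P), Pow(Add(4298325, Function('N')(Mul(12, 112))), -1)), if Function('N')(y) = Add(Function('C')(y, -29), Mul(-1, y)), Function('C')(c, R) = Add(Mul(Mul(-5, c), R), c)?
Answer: Rational(-770123, 4493205) ≈ -0.17140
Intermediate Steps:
P = 2444058 (P = Add(1253527, 1190531) = 2444058)
Function('C')(c, R) = Add(c, Mul(-5, R, c)) (Function('C')(c, R) = Add(Mul(-5, R, c), c) = Add(c, Mul(-5, R, c)))
Function('N')(y) = Mul(145, y) (Function('N')(y) = Add(Mul(y, Add(1, Mul(-5, -29))), Mul(-1, y)) = Add(Mul(y, Add(1, 145)), Mul(-1, y)) = Add(Mul(y, 146), Mul(-1, y)) = Add(Mul(146, y), Mul(-1, y)) = Mul(145, y))
Mul(Add(-3214181, P), Pow(Add(4298325, Function('N')(Mul(12, 112))), -1)) = Mul(Add(-3214181, 2444058), Pow(Add(4298325, Mul(145, Mul(12, 112))), -1)) = Mul(-770123, Pow(Add(4298325, Mul(145, 1344)), -1)) = Mul(-770123, Pow(Add(4298325, 194880), -1)) = Mul(-770123, Pow(4493205, -1)) = Mul(-770123, Rational(1, 4493205)) = Rational(-770123, 4493205)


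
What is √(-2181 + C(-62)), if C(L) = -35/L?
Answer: I*√8381594/62 ≈ 46.695*I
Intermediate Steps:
√(-2181 + C(-62)) = √(-2181 - 35/(-62)) = √(-2181 - 35*(-1/62)) = √(-2181 + 35/62) = √(-135187/62) = I*√8381594/62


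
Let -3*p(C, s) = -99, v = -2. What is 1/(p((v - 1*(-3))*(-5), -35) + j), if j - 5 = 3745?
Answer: 1/3783 ≈ 0.00026434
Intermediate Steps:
p(C, s) = 33 (p(C, s) = -⅓*(-99) = 33)
j = 3750 (j = 5 + 3745 = 3750)
1/(p((v - 1*(-3))*(-5), -35) + j) = 1/(33 + 3750) = 1/3783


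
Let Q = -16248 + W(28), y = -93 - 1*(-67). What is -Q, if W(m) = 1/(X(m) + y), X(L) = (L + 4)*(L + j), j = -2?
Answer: 13095887/806 ≈ 16248.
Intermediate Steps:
X(L) = (-2 + L)*(4 + L) (X(L) = (L + 4)*(L - 2) = (4 + L)*(-2 + L) = (-2 + L)*(4 + L))
y = -26 (y = -93 + 67 = -26)
W(m) = 1/(-34 + m**2 + 2*m) (W(m) = 1/((-8 + m**2 + 2*m) - 26) = 1/(-34 + m**2 + 2*m))
Q = -13095887/806 (Q = -16248 + 1/(-34 + 28**2 + 2*28) = -16248 + 1/(-34 + 784 + 56) = -16248 + 1/806 = -13095887/806 ≈ -16248.)
-Q = -1*(-13095887/806) = 13095887/806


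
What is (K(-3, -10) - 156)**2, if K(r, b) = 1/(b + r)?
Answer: 4116841/169 ≈ 24360.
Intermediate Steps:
(K(-3, -10) - 156)**2 = (1/(-10 - 3) - 156)**2 = (1/(-13) - 156)**2 = (-1/13 - 156)**2 = (-2029/13)**2 = 4116841/169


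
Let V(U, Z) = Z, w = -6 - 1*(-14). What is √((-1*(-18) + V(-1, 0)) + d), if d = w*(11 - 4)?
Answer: √74 ≈ 8.6023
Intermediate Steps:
w = 8 (w = -6 + 14 = 8)
d = 56 (d = 8*(11 - 4) = 8*7 = 56)
√((-1*(-18) + V(-1, 0)) + d) = √((-1*(-18) + 0) + 56) = √((18 + 0) + 56) = √(18 + 56) = √74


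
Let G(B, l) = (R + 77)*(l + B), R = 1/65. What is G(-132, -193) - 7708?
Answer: -32738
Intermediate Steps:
R = 1/65 ≈ 0.015385
G(B, l) = 5006*B/65 + 5006*l/65 (G(B, l) = (1/65 + 77)*(l + B) = 5006*(B + l)/65 = 5006*B/65 + 5006*l/65)
G(-132, -193) - 7708 = ((5006/65)*(-132) + (5006/65)*(-193)) - 7708 = (-660792/65 - 966158/65) - 7708 = -25030 - 7708 = -32738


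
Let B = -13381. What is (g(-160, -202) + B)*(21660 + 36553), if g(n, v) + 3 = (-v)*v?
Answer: -3154446044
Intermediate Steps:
g(n, v) = -3 - v² (g(n, v) = -3 + (-v)*v = -3 - v²)
(g(-160, -202) + B)*(21660 + 36553) = ((-3 - 1*(-202)²) - 13381)*(21660 + 36553) = ((-3 - 1*40804) - 13381)*58213 = ((-3 - 40804) - 13381)*58213 = (-40807 - 13381)*58213 = -54188*58213 = -3154446044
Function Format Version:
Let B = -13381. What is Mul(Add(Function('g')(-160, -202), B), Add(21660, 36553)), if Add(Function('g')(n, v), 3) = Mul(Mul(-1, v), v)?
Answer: -3154446044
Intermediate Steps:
Function('g')(n, v) = Add(-3, Mul(-1, Pow(v, 2))) (Function('g')(n, v) = Add(-3, Mul(Mul(-1, v), v)) = Add(-3, Mul(-1, Pow(v, 2))))
Mul(Add(Function('g')(-160, -202), B), Add(21660, 36553)) = Mul(Add(Add(-3, Mul(-1, Pow(-202, 2))), -13381), Add(21660, 36553)) = Mul(Add(Add(-3, Mul(-1, 40804)), -13381), 58213) = Mul(Add(Add(-3, -40804), -13381), 58213) = Mul(Add(-40807, -13381), 58213) = Mul(-54188, 58213) = -3154446044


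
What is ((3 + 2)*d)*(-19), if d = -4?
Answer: 380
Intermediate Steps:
((3 + 2)*d)*(-19) = ((3 + 2)*(-4))*(-19) = (5*(-4))*(-19) = -20*(-19) = 380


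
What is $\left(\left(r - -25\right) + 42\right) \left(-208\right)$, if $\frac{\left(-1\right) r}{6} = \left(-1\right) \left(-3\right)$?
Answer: $-10192$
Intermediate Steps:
$r = -18$ ($r = - 6 \left(\left(-1\right) \left(-3\right)\right) = \left(-6\right) 3 = -18$)
$\left(\left(r - -25\right) + 42\right) \left(-208\right) = \left(\left(-18 - -25\right) + 42\right) \left(-208\right) = \left(\left(-18 + 25\right) + 42\right) \left(-208\right) = \left(7 + 42\right) \left(-208\right) = 49 \left(-208\right) = -10192$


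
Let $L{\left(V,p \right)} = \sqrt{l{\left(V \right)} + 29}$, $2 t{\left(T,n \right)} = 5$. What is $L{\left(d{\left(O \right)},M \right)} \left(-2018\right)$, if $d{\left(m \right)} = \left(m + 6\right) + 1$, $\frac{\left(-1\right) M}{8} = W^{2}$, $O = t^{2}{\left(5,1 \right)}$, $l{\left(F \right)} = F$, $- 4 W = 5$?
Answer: $-13117$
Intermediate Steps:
$W = - \frac{5}{4}$ ($W = \left(- \frac{1}{4}\right) 5 = - \frac{5}{4} \approx -1.25$)
$t{\left(T,n \right)} = \frac{5}{2}$ ($t{\left(T,n \right)} = \frac{1}{2} \cdot 5 = \frac{5}{2}$)
$O = \frac{25}{4}$ ($O = \left(\frac{5}{2}\right)^{2} = \frac{25}{4} \approx 6.25$)
$M = - \frac{25}{2}$ ($M = - 8 \left(- \frac{5}{4}\right)^{2} = \left(-8\right) \frac{25}{16} = - \frac{25}{2} \approx -12.5$)
$d{\left(m \right)} = 7 + m$ ($d{\left(m \right)} = \left(6 + m\right) + 1 = 7 + m$)
$L{\left(V,p \right)} = \sqrt{29 + V}$ ($L{\left(V,p \right)} = \sqrt{V + 29} = \sqrt{29 + V}$)
$L{\left(d{\left(O \right)},M \right)} \left(-2018\right) = \sqrt{29 + \left(7 + \frac{25}{4}\right)} \left(-2018\right) = \sqrt{29 + \frac{53}{4}} \left(-2018\right) = \sqrt{\frac{169}{4}} \left(-2018\right) = \frac{13}{2} \left(-2018\right) = -13117$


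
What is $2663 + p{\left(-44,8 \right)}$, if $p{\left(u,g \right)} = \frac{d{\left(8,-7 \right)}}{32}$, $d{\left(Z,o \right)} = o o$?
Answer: $\frac{85265}{32} \approx 2664.5$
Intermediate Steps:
$d{\left(Z,o \right)} = o^{2}$
$p{\left(u,g \right)} = \frac{49}{32}$ ($p{\left(u,g \right)} = \frac{\left(-7\right)^{2}}{32} = 49 \cdot \frac{1}{32} = \frac{49}{32}$)
$2663 + p{\left(-44,8 \right)} = 2663 + \frac{49}{32} = \frac{85265}{32}$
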